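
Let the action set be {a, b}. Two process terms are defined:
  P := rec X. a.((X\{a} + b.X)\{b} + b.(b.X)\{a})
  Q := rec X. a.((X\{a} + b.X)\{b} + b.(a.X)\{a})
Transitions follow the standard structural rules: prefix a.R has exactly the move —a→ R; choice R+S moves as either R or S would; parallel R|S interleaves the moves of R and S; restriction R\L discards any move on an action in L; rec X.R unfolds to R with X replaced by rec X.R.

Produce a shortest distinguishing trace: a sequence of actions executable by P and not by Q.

LTS(P): 4 reachable states
  m0 = rec X. a.((X\{a} + b.X)\{b} + b.(b.X)\{a}) :: ··a··> m1
  m1 = ((rec X. a.((X\{a} + b.X)\{b} + b.(b.X)\{a}))\{a} + b.(rec X. a.((X\{a} + b.X)\{b} + b.(b.X)\{a})))\{b} + b.(b.(rec X. a.((X\{a} + b.X)\{b} + b.(b.X)\{a})))\{a} :: ··b··> m2
  m2 = (b.(rec X. a.((X\{a} + b.X)\{b} + b.(b.X)\{a})))\{a} :: ··b··> m3
  m3 = (rec X. a.((X\{a} + b.X)\{b} + b.(b.X)\{a}))\{a} :: ·
LTS(Q): 3 reachable states
  n0 = rec X. a.((X\{a} + b.X)\{b} + b.(a.X)\{a}) :: ··a··> n1
  n1 = ((rec X. a.((X\{a} + b.X)\{b} + b.(a.X)\{a}))\{a} + b.(rec X. a.((X\{a} + b.X)\{b} + b.(a.X)\{a})))\{b} + b.(a.(rec X. a.((X\{a} + b.X)\{b} + b.(a.X)\{a})))\{a} :: ··b··> n2
  n2 = (a.(rec X. a.((X\{a} + b.X)\{b} + b.(a.X)\{a})))\{a} :: ·
Trace ⟨abb⟩ through P, begin at {m0}:
  [1] a ⇒ {m1}
  [2] b ⇒ {m2}
  [3] b ⇒ {m3}
  ✓ P
Trace ⟨abb⟩ through Q, begin at {n0}:
  [1] a ⇒ {n1}
  [2] b ⇒ {n2}
  [3] b ⇒ ∅ (Q stuck)

abb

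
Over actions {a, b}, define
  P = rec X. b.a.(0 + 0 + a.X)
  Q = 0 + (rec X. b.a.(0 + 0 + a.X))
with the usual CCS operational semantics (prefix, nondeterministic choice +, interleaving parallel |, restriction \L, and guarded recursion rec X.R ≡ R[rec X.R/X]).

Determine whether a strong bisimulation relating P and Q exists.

YES

P's transition system — 3 states:
  m0 = rec X. b.a.(0 + 0 + a.X) has moves --b--▸ m1
  m1 = a.(0 + 0 + a.(rec X. b.a.(0 + 0 + a.X))) has moves --a--▸ m2
  m2 = 0 + 0 + a.(rec X. b.a.(0 + 0 + a.X)) has moves --a--▸ m0
Q's transition system — 4 states:
  n0 = 0 + (rec X. b.a.(0 + 0 + a.X)) has moves --b--▸ n1
  n1 = a.(0 + 0 + a.(rec X. b.a.(0 + 0 + a.X))) has moves --a--▸ n2
  n2 = 0 + 0 + a.(rec X. b.a.(0 + 0 + a.X)) has moves --a--▸ n3
  n3 = rec X. b.a.(0 + 0 + a.X) has moves --b--▸ n1
Partition-refinement fixed point:
  B0 = {m0, n0, n3}
  B1 = {m1, n1}
  B2 = {m2, n2}
m0 ∈ B0, n0 ∈ B0 → same block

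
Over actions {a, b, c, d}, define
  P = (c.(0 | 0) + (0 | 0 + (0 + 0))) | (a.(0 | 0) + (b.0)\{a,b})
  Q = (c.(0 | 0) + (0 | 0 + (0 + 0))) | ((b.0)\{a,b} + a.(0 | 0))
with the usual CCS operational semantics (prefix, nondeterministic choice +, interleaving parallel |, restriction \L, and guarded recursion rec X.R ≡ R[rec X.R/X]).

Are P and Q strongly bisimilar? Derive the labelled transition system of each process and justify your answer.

YES

Reachable graph of P (4 states):
  p0 = (c.(0 | 0) + (0 | 0 + (0 + 0))) | (a.(0 | 0) + (b.0)\{a,b}) :: —a→ p1, —c→ p2
  p1 = (c.(0 | 0) + (0 | 0 + (0 + 0))) | (0 | 0) :: —c→ p3
  p2 = 0 | 0 | (a.(0 | 0) + (b.0)\{a,b}) :: —a→ p3
  p3 = 0 | 0 | (0 | 0) :: ∅
Reachable graph of Q (4 states):
  q0 = (c.(0 | 0) + (0 | 0 + (0 + 0))) | ((b.0)\{a,b} + a.(0 | 0)) :: —a→ q1, —c→ q2
  q1 = (c.(0 | 0) + (0 | 0 + (0 + 0))) | (0 | 0) :: —c→ q3
  q2 = 0 | 0 | ((b.0)\{a,b} + a.(0 | 0)) :: —a→ q3
  q3 = 0 | 0 | (0 | 0) :: ∅
Partition-refinement fixed point:
  B0 = {p0, q0}
  B1 = {p1, q1}
  B2 = {p3, q3}
  B3 = {p2, q2}
p0 ∈ B0, q0 ∈ B0 → same block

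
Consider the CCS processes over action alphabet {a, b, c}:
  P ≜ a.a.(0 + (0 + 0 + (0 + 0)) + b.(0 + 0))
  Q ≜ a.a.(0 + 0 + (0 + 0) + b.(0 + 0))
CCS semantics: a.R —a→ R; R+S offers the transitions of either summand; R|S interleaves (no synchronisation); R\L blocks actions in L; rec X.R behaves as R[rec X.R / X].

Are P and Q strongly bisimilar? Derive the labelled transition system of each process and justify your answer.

Reachable graph of P (4 states):
  m0 = a.a.(0 + (0 + 0 + (0 + 0)) + b.(0 + 0)) :: --a--▸ m1
  m1 = a.(0 + (0 + 0 + (0 + 0)) + b.(0 + 0)) :: --a--▸ m2
  m2 = 0 + (0 + 0 + (0 + 0)) + b.(0 + 0) :: --b--▸ m3
  m3 = 0 + 0 :: (no moves)
Reachable graph of Q (4 states):
  n0 = a.a.(0 + 0 + (0 + 0) + b.(0 + 0)) :: --a--▸ n1
  n1 = a.(0 + 0 + (0 + 0) + b.(0 + 0)) :: --a--▸ n2
  n2 = 0 + 0 + (0 + 0) + b.(0 + 0) :: --b--▸ n3
  n3 = 0 + 0 :: (no moves)
Partition-refinement fixed point:
  B0 = {m0, n0}
  B1 = {m1, n1}
  B2 = {m2, n2}
  B3 = {m3, n3}
m0 ∈ B0, n0 ∈ B0 → same block

YES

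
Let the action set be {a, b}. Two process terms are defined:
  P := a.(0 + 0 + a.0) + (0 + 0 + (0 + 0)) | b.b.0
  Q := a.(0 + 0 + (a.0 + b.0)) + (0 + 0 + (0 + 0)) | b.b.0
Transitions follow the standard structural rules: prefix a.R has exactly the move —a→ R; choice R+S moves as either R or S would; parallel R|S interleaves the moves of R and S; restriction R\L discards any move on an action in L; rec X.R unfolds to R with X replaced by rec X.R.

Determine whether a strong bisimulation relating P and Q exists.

P's transition system — 5 states:
  p0 = a.(0 + 0 + a.0) + (0 + 0 + (0 + 0)) | b.b.0 :: -a-> p1, -b-> p2
  p1 = 0 + 0 + a.0 :: -a-> p3
  p2 = (0 + 0 + (0 + 0)) | b.0 :: -b-> p4
  p3 = 0 :: ∅
  p4 = (0 + 0 + (0 + 0)) | 0 :: ∅
Q's transition system — 5 states:
  q0 = a.(0 + 0 + (a.0 + b.0)) + (0 + 0 + (0 + 0)) | b.b.0 :: -a-> q1, -b-> q2
  q1 = 0 + 0 + (a.0 + b.0) :: -a-> q3, -b-> q3
  q2 = (0 + 0 + (0 + 0)) | b.0 :: -b-> q4
  q3 = 0 :: ∅
  q4 = (0 + 0 + (0 + 0)) | 0 :: ∅
Bisimilarity quotient blocks:
  B0 = {p0}
  B1 = {p2, q2}
  B2 = {p3, p4, q3, q4}
  B3 = {p1}
  B4 = {q0}
  B5 = {q1}
p0 ∈ B0, q0 ∈ B4 → different blocks

NO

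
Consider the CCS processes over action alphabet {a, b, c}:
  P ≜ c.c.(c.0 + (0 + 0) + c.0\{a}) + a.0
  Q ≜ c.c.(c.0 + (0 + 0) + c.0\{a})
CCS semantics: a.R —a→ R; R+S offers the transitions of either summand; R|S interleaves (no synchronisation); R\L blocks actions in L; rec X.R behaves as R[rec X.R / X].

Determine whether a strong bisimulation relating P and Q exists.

LTS(P): 5 reachable states
  s0 = c.c.(c.0 + (0 + 0) + c.0\{a}) + a.0 ⊢ =a=> s1, =c=> s2
  s1 = 0 ⊢ stopped
  s2 = c.(c.0 + (0 + 0) + c.0\{a}) ⊢ =c=> s3
  s3 = c.0 + (0 + 0) + c.0\{a} ⊢ =c=> s1, =c=> s4
  s4 = 0\{a} ⊢ stopped
LTS(Q): 5 reachable states
  t0 = c.c.(c.0 + (0 + 0) + c.0\{a}) ⊢ =c=> t1
  t1 = c.(c.0 + (0 + 0) + c.0\{a}) ⊢ =c=> t2
  t2 = c.0 + (0 + 0) + c.0\{a} ⊢ =c=> t3, =c=> t4
  t3 = 0 ⊢ stopped
  t4 = 0\{a} ⊢ stopped
Coarsest stable partition (strong bisimilarity classes):
  B0 = {s0}
  B1 = {s1, s4, t3, t4}
  B2 = {s2, t1}
  B3 = {s3, t2}
  B4 = {t0}
s0 ∈ B0, t0 ∈ B4 → different blocks

P ≁ Q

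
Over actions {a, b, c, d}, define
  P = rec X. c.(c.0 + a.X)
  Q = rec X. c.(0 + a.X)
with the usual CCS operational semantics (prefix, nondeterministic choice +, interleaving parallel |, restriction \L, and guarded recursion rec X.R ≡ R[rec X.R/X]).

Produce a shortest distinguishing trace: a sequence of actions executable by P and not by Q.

P's transition system — 3 states:
  p0 = rec X. c.(c.0 + a.X) :: —c→ p1
  p1 = c.0 + a.(rec X. c.(c.0 + a.X)) :: —a→ p0, —c→ p2
  p2 = 0 :: (no moves)
Q's transition system — 2 states:
  q0 = rec X. c.(0 + a.X) :: —c→ q1
  q1 = 0 + a.(rec X. c.(0 + a.X)) :: —a→ q0
Executing cc from P (initial set {p0}):
  step 1 (c): {p1}
  step 2 (c): {p2}
  ✓ P
Executing cc from Q (initial set {q0}):
  step 1 (c): {q1}
  step 2 (c): no successor for Q

cc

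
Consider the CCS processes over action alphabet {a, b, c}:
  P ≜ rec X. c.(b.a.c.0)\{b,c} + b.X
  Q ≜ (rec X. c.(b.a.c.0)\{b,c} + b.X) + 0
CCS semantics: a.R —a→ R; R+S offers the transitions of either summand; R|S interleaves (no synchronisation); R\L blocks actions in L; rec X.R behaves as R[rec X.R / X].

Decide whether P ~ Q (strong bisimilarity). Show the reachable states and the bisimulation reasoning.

Reachable graph of P (2 states):
  p0 = rec X. c.(b.a.c.0)\{b,c} + b.X ⊢ --b--▸ p0, --c--▸ p1
  p1 = (b.a.c.0)\{b,c} ⊢ (no moves)
Reachable graph of Q (3 states):
  q0 = (rec X. c.(b.a.c.0)\{b,c} + b.X) + 0 ⊢ --b--▸ q1, --c--▸ q2
  q1 = rec X. c.(b.a.c.0)\{b,c} + b.X ⊢ --b--▸ q1, --c--▸ q2
  q2 = (b.a.c.0)\{b,c} ⊢ (no moves)
Partition-refinement fixed point:
  B0 = {p0, q0, q1}
  B1 = {p1, q2}
p0 ∈ B0, q0 ∈ B0 → same block

bisimilar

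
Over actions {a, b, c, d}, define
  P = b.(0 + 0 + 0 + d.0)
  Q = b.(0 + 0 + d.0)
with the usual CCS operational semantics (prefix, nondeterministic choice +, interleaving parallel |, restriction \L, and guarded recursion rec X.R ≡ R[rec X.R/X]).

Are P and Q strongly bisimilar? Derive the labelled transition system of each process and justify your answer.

Reachable graph of P (3 states):
  s0 = b.(0 + 0 + 0 + d.0) ⊢ --b--▸ s1
  s1 = 0 + 0 + 0 + d.0 ⊢ --d--▸ s2
  s2 = 0 ⊢ ∅
Reachable graph of Q (3 states):
  t0 = b.(0 + 0 + d.0) ⊢ --b--▸ t1
  t1 = 0 + 0 + d.0 ⊢ --d--▸ t2
  t2 = 0 ⊢ ∅
Partition-refinement fixed point:
  B0 = {s0, t0}
  B1 = {s1, t1}
  B2 = {s2, t2}
s0 ∈ B0, t0 ∈ B0 → same block

P ~ Q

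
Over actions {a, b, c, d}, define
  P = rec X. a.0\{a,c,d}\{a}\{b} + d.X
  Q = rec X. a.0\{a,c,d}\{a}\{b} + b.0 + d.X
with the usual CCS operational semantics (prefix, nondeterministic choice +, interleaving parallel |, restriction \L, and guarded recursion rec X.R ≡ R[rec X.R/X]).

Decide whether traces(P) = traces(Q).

LTS(P): 2 reachable states
  s0 = rec X. a.0\{a,c,d}\{a}\{b} + d.X | --a--▸ s1, --d--▸ s0
  s1 = 0\{a,c,d}\{a}\{b} | stopped
LTS(Q): 3 reachable states
  t0 = rec X. a.0\{a,c,d}\{a}\{b} + b.0 + d.X | --a--▸ t1, --b--▸ t2, --d--▸ t0
  t1 = 0\{a,c,d}\{a}\{b} | stopped
  t2 = 0 | stopped
Executing b from Q (initial set {t0}):
  after b @ step 1: {t2}
  Q completes σ.
Executing b from P (initial set {s0}):
  after b @ step 1: no successor for P

traces(P) ≠ traces(Q) — witness ⟨b⟩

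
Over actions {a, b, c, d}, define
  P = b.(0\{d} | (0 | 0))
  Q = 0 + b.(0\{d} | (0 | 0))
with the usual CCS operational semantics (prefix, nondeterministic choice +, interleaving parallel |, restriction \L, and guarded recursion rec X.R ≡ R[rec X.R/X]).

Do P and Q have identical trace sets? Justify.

LTS(P): 2 reachable states
  m0 = b.(0\{d} | (0 | 0)) | -b-> m1
  m1 = 0\{d} | (0 | 0) | (no moves)
LTS(Q): 2 reachable states
  n0 = 0 + b.(0\{d} | (0 | 0)) | -b-> n1
  n1 = 0\{d} | (0 | 0) | (no moves)
Bisimilarity quotient blocks:
  B0 = {m0, n0}
  B1 = {m1, n1}
m0 ∈ B0, n0 ∈ B0 → same block
Bisimilar ⇒ trace-equivalent.

traces(P) = traces(Q)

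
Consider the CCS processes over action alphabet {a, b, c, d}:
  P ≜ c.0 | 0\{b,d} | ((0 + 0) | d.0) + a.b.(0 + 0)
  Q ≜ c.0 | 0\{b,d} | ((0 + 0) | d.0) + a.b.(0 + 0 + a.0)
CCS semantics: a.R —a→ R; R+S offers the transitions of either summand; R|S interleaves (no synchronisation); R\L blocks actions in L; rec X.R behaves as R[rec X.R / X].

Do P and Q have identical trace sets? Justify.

traces(P) ≠ traces(Q) — witness ⟨aba⟩

P's transition system — 6 states:
  u0 = c.0 | 0\{b,d} | ((0 + 0) | d.0) + a.b.(0 + 0) | ··a··> u1, ··c··> u2, ··d··> u3
  u1 = b.(0 + 0) | ··b··> u4
  u2 = 0 | 0\{b,d} | ((0 + 0) | d.0) | ··d··> u5
  u3 = c.0 | 0\{b,d} | ((0 + 0) | 0) | ··c··> u5
  u4 = 0 + 0 | ∅
  u5 = 0 | 0\{b,d} | ((0 + 0) | 0) | ∅
Q's transition system — 7 states:
  v0 = c.0 | 0\{b,d} | ((0 + 0) | d.0) + a.b.(0 + 0 + a.0) | ··a··> v1, ··c··> v2, ··d··> v3
  v1 = b.(0 + 0 + a.0) | ··b··> v4
  v2 = 0 | 0\{b,d} | ((0 + 0) | d.0) | ··d··> v5
  v3 = c.0 | 0\{b,d} | ((0 + 0) | 0) | ··c··> v5
  v4 = 0 + 0 + a.0 | ··a··> v6
  v5 = 0 | 0\{b,d} | ((0 + 0) | 0) | ∅
  v6 = 0 | ∅
Executing aba from Q (initial set {v0}):
  [1] a ⇒ {v1}
  [2] b ⇒ {v4}
  [3] a ⇒ {v6}
  ✓ Q
Executing aba from P (initial set {u0}):
  [1] a ⇒ {u1}
  [2] b ⇒ {u4}
  [3] a ⇒ no successor for P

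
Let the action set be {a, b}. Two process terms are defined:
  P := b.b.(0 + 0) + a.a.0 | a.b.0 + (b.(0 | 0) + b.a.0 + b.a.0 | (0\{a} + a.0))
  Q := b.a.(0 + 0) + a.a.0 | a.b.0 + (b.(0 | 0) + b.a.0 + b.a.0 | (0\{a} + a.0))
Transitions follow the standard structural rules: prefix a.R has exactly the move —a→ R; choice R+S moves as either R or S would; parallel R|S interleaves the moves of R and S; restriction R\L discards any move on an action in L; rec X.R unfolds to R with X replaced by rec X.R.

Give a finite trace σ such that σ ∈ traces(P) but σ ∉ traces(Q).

P's transition system — 16 states:
  s0 = b.b.(0 + 0) + a.a.0 | a.b.0 + (b.(0 | 0) + b.a.0 + b.a.0 | (0\{a} + a.0)) ⊢ ··a··> s1, ··a··> s2, ··a··> s3, ··b··> s4, ··b··> s5, ··b··> s6, ··b··> s7
  s1 = a.0 | a.b.0 ⊢ ··a··> s8, ··a··> s9
  s2 = a.a.0 | b.0 ⊢ ··a··> s9, ··b··> s10
  s3 = b.a.0 | 0 ⊢ ··b··> s11
  s4 = 0 | 0 ⊢ deadlocked
  s5 = a.0 ⊢ ··a··> s12
  s6 = a.0 | (0\{a} + a.0) ⊢ ··a··> s11, ··a··> s13
  s7 = b.(0 + 0) ⊢ ··b··> s14
  s8 = 0 | a.b.0 ⊢ ··a··> s15
  s9 = a.0 | b.0 ⊢ ··a··> s15, ··b··> s11
  s10 = a.a.0 | 0 ⊢ ··a··> s11
  s11 = a.0 | 0 ⊢ ··a··> s4
  s12 = 0 ⊢ deadlocked
  s13 = 0 | (0\{a} + a.0) ⊢ ··a··> s4
  s14 = 0 + 0 ⊢ deadlocked
  s15 = 0 | b.0 ⊢ ··b··> s4
Q's transition system — 16 states:
  t0 = b.a.(0 + 0) + a.a.0 | a.b.0 + (b.(0 | 0) + b.a.0 + b.a.0 | (0\{a} + a.0)) ⊢ ··a··> t1, ··a··> t2, ··a··> t3, ··b··> t4, ··b··> t5, ··b··> t6, ··b··> t7
  t1 = a.0 | a.b.0 ⊢ ··a··> t8, ··a··> t9
  t2 = a.a.0 | b.0 ⊢ ··a··> t9, ··b··> t10
  t3 = b.a.0 | 0 ⊢ ··b··> t11
  t4 = 0 | 0 ⊢ deadlocked
  t5 = a.(0 + 0) ⊢ ··a··> t12
  t6 = a.0 ⊢ ··a··> t13
  t7 = a.0 | (0\{a} + a.0) ⊢ ··a··> t11, ··a··> t14
  t8 = 0 | a.b.0 ⊢ ··a··> t15
  t9 = a.0 | b.0 ⊢ ··a··> t15, ··b··> t11
  t10 = a.a.0 | 0 ⊢ ··a··> t11
  t11 = a.0 | 0 ⊢ ··a··> t4
  t12 = 0 + 0 ⊢ deadlocked
  t13 = 0 ⊢ deadlocked
  t14 = 0 | (0\{a} + a.0) ⊢ ··a··> t4
  t15 = 0 | b.0 ⊢ ··b··> t4
Executing bb from P (initial set {s0}):
  step 1 (b): {s4, s5, s6, s7}
  step 2 (b): {s14}
  P completes σ.
Executing bb from Q (initial set {t0}):
  step 1 (b): {t4, t5, t6, t7}
  step 2 (b): no successor for Q

bb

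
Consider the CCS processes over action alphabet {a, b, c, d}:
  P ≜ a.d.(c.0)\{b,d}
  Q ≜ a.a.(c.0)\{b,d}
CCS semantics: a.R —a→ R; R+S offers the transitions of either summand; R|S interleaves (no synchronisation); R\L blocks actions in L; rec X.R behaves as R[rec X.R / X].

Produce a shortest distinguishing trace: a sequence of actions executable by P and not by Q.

P's transition system — 4 states:
  u0 = a.d.(c.0)\{b,d} has moves --a--▸ u1
  u1 = d.(c.0)\{b,d} has moves --d--▸ u2
  u2 = (c.0)\{b,d} has moves --c--▸ u3
  u3 = 0\{b,d} has moves stopped
Q's transition system — 4 states:
  v0 = a.a.(c.0)\{b,d} has moves --a--▸ v1
  v1 = a.(c.0)\{b,d} has moves --a--▸ v2
  v2 = (c.0)\{b,d} has moves --c--▸ v3
  v3 = 0\{b,d} has moves stopped
Run σ = ⟨ad⟩ on P: start {u0}
  after a @ step 1: {u1}
  after d @ step 2: {u2}
  — P admits the full trace.
Run σ = ⟨ad⟩ on Q: start {v0}
  after a @ step 1: {v1}
  after d @ step 2: ∅  — Q cannot continue

ad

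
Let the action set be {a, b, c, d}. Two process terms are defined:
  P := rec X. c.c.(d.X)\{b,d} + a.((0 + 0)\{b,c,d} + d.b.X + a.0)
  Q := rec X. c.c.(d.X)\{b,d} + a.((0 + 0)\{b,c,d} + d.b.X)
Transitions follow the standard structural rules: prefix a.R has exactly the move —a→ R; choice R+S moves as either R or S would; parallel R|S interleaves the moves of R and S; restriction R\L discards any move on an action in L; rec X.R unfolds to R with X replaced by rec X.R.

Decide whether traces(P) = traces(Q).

traces(P) ≠ traces(Q) — witness ⟨aa⟩

Reachable graph of P (6 states):
  u0 = rec X. c.c.(d.X)\{b,d} + a.((0 + 0)\{b,c,d} + d.b.X + a.0) → —a→ u1, —c→ u2
  u1 = (0 + 0)\{b,c,d} + d.b.(rec X. c.c.(d.X)\{b,d} + a.((0 + 0)\{b,c,d} + d.b.X + a.0)) + a.0 → —a→ u3, —d→ u4
  u2 = c.(d.(rec X. c.c.(d.X)\{b,d} + a.((0 + 0)\{b,c,d} + d.b.X + a.0)))\{b,d} → —c→ u5
  u3 = 0 → ·
  u4 = b.(rec X. c.c.(d.X)\{b,d} + a.((0 + 0)\{b,c,d} + d.b.X + a.0)) → —b→ u0
  u5 = (d.(rec X. c.c.(d.X)\{b,d} + a.((0 + 0)\{b,c,d} + d.b.X + a.0)))\{b,d} → ·
Reachable graph of Q (5 states):
  v0 = rec X. c.c.(d.X)\{b,d} + a.((0 + 0)\{b,c,d} + d.b.X) → —a→ v1, —c→ v2
  v1 = (0 + 0)\{b,c,d} + d.b.(rec X. c.c.(d.X)\{b,d} + a.((0 + 0)\{b,c,d} + d.b.X)) → —d→ v3
  v2 = c.(d.(rec X. c.c.(d.X)\{b,d} + a.((0 + 0)\{b,c,d} + d.b.X)))\{b,d} → —c→ v4
  v3 = b.(rec X. c.c.(d.X)\{b,d} + a.((0 + 0)\{b,c,d} + d.b.X)) → —b→ v0
  v4 = (d.(rec X. c.c.(d.X)\{b,d} + a.((0 + 0)\{b,c,d} + d.b.X)))\{b,d} → ·
Trace ⟨aa⟩ through P, begin at {u0}:
  step 1 (a): {u1}
  step 2 (a): {u3}
  P completes σ.
Trace ⟨aa⟩ through Q, begin at {v0}:
  step 1 (a): {v1}
  step 2 (a): ∅ (Q stuck)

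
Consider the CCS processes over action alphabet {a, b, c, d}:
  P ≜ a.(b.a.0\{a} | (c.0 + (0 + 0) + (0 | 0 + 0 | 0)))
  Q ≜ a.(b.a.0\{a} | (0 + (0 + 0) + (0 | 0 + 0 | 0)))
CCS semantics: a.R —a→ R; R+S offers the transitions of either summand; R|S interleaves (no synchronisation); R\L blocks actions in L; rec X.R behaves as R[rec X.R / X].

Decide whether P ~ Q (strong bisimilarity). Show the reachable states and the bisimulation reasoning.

Reachable graph of P (7 states):
  m0 = a.(b.a.0\{a} | (c.0 + (0 + 0) + (0 | 0 + 0 | 0))) ⊢ =a=> m1
  m1 = b.a.0\{a} | (c.0 + (0 + 0) + (0 | 0 + 0 | 0)) ⊢ =b=> m2, =c=> m3
  m2 = a.0\{a} | (c.0 + (0 + 0) + (0 | 0 + 0 | 0)) ⊢ =a=> m4, =c=> m5
  m3 = b.a.0\{a} | 0 ⊢ =b=> m5
  m4 = 0\{a} | (c.0 + (0 + 0) + (0 | 0 + 0 | 0)) ⊢ =c=> m6
  m5 = a.0\{a} | 0 ⊢ =a=> m6
  m6 = 0\{a} | 0 ⊢ deadlocked
Reachable graph of Q (4 states):
  n0 = a.(b.a.0\{a} | (0 + (0 + 0) + (0 | 0 + 0 | 0))) ⊢ =a=> n1
  n1 = b.a.0\{a} | (0 + (0 + 0) + (0 | 0 + 0 | 0)) ⊢ =b=> n2
  n2 = a.0\{a} | (0 + (0 + 0) + (0 | 0 + 0 | 0)) ⊢ =a=> n3
  n3 = 0\{a} | (0 + (0 + 0) + (0 | 0 + 0 | 0)) ⊢ deadlocked
Partition-refinement fixed point:
  B0 = {m0}
  B1 = {m1}
  B2 = {m2}
  B3 = {m5, n2}
  B4 = {m6, n3}
  B5 = {m4}
  B6 = {m3, n1}
  B7 = {n0}
m0 ∈ B0, n0 ∈ B7 → different blocks

not bisimilar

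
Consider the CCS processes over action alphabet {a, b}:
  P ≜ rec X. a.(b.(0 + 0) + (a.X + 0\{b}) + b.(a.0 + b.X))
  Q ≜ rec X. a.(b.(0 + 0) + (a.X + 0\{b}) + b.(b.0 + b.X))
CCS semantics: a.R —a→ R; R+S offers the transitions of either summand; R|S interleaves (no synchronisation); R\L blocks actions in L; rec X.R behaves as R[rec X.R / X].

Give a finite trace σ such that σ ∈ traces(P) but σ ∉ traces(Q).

P's transition system — 5 states:
  p0 = rec X. a.(b.(0 + 0) + (a.X + 0\{b}) + b.(a.0 + b.X)) :: —a→ p1
  p1 = b.(0 + 0) + (a.(rec X. a.(b.(0 + 0) + (a.X + 0\{b}) + b.(a.0 + b.X))) + 0\{b}) + b.(a.0 + b.(rec X. a.(b.(0 + 0) + (a.X + 0\{b}) + b.(a.0 + b.X)))) :: —a→ p0, —b→ p2, —b→ p3
  p2 = 0 + 0 :: (no moves)
  p3 = a.0 + b.(rec X. a.(b.(0 + 0) + (a.X + 0\{b}) + b.(a.0 + b.X))) :: —a→ p4, —b→ p0
  p4 = 0 :: (no moves)
Q's transition system — 5 states:
  q0 = rec X. a.(b.(0 + 0) + (a.X + 0\{b}) + b.(b.0 + b.X)) :: —a→ q1
  q1 = b.(0 + 0) + (a.(rec X. a.(b.(0 + 0) + (a.X + 0\{b}) + b.(b.0 + b.X))) + 0\{b}) + b.(b.0 + b.(rec X. a.(b.(0 + 0) + (a.X + 0\{b}) + b.(b.0 + b.X)))) :: —a→ q0, —b→ q2, —b→ q3
  q2 = 0 + 0 :: (no moves)
  q3 = b.0 + b.(rec X. a.(b.(0 + 0) + (a.X + 0\{b}) + b.(b.0 + b.X))) :: —b→ q0, —b→ q4
  q4 = 0 :: (no moves)
Run σ = ⟨aba⟩ on P: start {p0}
  after a @ step 1: {p1}
  after b @ step 2: {p2, p3}
  after a @ step 3: {p4}
  P completes σ.
Run σ = ⟨aba⟩ on Q: start {q0}
  after a @ step 1: {q1}
  after b @ step 2: {q2, q3}
  after a @ step 3: ∅ (Q stuck)

aba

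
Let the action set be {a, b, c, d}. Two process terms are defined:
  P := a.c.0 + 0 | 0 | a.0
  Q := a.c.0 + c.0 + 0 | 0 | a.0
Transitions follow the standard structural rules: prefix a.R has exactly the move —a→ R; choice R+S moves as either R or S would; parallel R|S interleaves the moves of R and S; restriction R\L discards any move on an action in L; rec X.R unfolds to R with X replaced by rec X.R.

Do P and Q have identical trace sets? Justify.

LTS(P): 4 reachable states
  p0 = a.c.0 + 0 | 0 | a.0 | -a-> p1, -a-> p2
  p1 = 0 | 0 | 0 | deadlocked
  p2 = c.0 | -c-> p3
  p3 = 0 | deadlocked
LTS(Q): 4 reachable states
  q0 = a.c.0 + c.0 + 0 | 0 | a.0 | -a-> q1, -a-> q2, -c-> q3
  q1 = 0 | 0 | 0 | deadlocked
  q2 = c.0 | -c-> q3
  q3 = 0 | deadlocked
Trace ⟨c⟩ through Q, begin at {q0}:
  [1] c ⇒ {q3}
  Q completes σ.
Trace ⟨c⟩ through P, begin at {p0}:
  [1] c ⇒ ∅ (P stuck)

trace-distinct — witness ⟨c⟩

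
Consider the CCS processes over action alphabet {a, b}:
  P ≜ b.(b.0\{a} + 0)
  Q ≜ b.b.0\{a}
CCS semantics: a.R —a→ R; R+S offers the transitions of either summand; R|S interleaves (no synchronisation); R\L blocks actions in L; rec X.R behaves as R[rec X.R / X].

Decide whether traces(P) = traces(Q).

YES

P's transition system — 3 states:
  u0 = b.(b.0\{a} + 0) | ··b··> u1
  u1 = b.0\{a} + 0 | ··b··> u2
  u2 = 0\{a} | stopped
Q's transition system — 3 states:
  v0 = b.b.0\{a} | ··b··> v1
  v1 = b.0\{a} | ··b··> v2
  v2 = 0\{a} | stopped
Coarsest stable partition (strong bisimilarity classes):
  B0 = {u0, v0}
  B1 = {u1, v1}
  B2 = {u2, v2}
u0 ∈ B0, v0 ∈ B0 → same block
Bisimilar ⇒ trace-equivalent.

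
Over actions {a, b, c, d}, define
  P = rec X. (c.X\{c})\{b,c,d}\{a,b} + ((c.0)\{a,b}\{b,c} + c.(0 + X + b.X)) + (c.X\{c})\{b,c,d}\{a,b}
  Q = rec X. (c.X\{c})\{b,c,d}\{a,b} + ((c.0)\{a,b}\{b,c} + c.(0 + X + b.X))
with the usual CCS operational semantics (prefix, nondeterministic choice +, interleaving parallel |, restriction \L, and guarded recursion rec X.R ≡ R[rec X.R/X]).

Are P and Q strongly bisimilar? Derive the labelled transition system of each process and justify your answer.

P's transition system — 2 states:
  u0 = rec X. (c.X\{c})\{b,c,d}\{a,b} + ((c.0)\{a,b}\{b,c} + c.(0 + X + b.X)) + (c.X\{c})\{b,c,d}\{a,b} → --c--▸ u1
  u1 = 0 + (rec X. (c.X\{c})\{b,c,d}\{a,b} + ((c.0)\{a,b}\{b,c} + c.(0 + X + b.X)) + (c.X\{c})\{b,c,d}\{a,b}) + b.(rec X. (c.X\{c})\{b,c,d}\{a,b} + ((c.0)\{a,b}\{b,c} + c.(0 + X + b.X)) + (c.X\{c})\{b,c,d}\{a,b}) → --b--▸ u0, --c--▸ u1
Q's transition system — 2 states:
  v0 = rec X. (c.X\{c})\{b,c,d}\{a,b} + ((c.0)\{a,b}\{b,c} + c.(0 + X + b.X)) → --c--▸ v1
  v1 = 0 + (rec X. (c.X\{c})\{b,c,d}\{a,b} + ((c.0)\{a,b}\{b,c} + c.(0 + X + b.X))) + b.(rec X. (c.X\{c})\{b,c,d}\{a,b} + ((c.0)\{a,b}\{b,c} + c.(0 + X + b.X))) → --b--▸ v0, --c--▸ v1
Coarsest stable partition (strong bisimilarity classes):
  B0 = {u0, v0}
  B1 = {u1, v1}
u0 ∈ B0, v0 ∈ B0 → same block

bisimilar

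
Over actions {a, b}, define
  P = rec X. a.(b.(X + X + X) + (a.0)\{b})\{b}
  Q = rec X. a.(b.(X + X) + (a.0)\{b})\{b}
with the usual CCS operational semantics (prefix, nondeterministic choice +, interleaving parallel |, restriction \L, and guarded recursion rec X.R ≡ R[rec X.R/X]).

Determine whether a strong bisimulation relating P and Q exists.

P's transition system — 3 states:
  u0 = rec X. a.(b.(X + X + X) + (a.0)\{b})\{b} | =a=> u1
  u1 = (b.((rec X. a.(b.(X + X + X) + (a.0)\{b})\{b}) + (rec X. a.(b.(X + X + X) + (a.0)\{b})\{b}) + (rec X. a.(b.(X + X + X) + (a.0)\{b})\{b})) + (a.0)\{b})\{b} | =a=> u2
  u2 = 0\{b}\{b} | ·
Q's transition system — 3 states:
  v0 = rec X. a.(b.(X + X) + (a.0)\{b})\{b} | =a=> v1
  v1 = (b.((rec X. a.(b.(X + X) + (a.0)\{b})\{b}) + (rec X. a.(b.(X + X) + (a.0)\{b})\{b})) + (a.0)\{b})\{b} | =a=> v2
  v2 = 0\{b}\{b} | ·
Coarsest stable partition (strong bisimilarity classes):
  B0 = {u0, v0}
  B1 = {u1, v1}
  B2 = {u2, v2}
u0 ∈ B0, v0 ∈ B0 → same block

bisimilar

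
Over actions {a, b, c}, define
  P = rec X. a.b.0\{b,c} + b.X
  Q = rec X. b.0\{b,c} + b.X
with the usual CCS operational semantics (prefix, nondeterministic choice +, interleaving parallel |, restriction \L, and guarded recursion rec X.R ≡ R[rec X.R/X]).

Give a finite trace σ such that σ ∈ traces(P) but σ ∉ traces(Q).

P's transition system — 3 states:
  p0 = rec X. a.b.0\{b,c} + b.X ⊢ --a--▸ p1, --b--▸ p0
  p1 = b.0\{b,c} ⊢ --b--▸ p2
  p2 = 0\{b,c} ⊢ stopped
Q's transition system — 2 states:
  q0 = rec X. b.0\{b,c} + b.X ⊢ --b--▸ q0, --b--▸ q1
  q1 = 0\{b,c} ⊢ stopped
Run σ = ⟨a⟩ on P: start {p0}
  after a @ step 1: {p1}
  ✓ P
Run σ = ⟨a⟩ on Q: start {q0}
  after a @ step 1: ∅  — Q cannot continue

a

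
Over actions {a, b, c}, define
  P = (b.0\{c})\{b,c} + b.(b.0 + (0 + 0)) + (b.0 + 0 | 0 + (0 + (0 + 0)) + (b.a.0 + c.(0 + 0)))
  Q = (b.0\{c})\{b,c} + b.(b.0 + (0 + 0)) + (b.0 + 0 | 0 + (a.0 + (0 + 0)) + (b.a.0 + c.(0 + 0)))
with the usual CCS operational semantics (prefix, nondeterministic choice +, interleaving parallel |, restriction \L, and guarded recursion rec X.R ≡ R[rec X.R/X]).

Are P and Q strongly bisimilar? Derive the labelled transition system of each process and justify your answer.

NO

LTS(P): 5 reachable states
  u0 = (b.0\{c})\{b,c} + b.(b.0 + (0 + 0)) + (b.0 + 0 | 0 + (0 + (0 + 0)) + (b.a.0 + c.(0 + 0))) | —b→ u1, —b→ u2, —b→ u3, —c→ u4
  u1 = 0 | deadlocked
  u2 = a.0 | —a→ u1
  u3 = b.0 + (0 + 0) | —b→ u1
  u4 = 0 + 0 | deadlocked
LTS(Q): 5 reachable states
  v0 = (b.0\{c})\{b,c} + b.(b.0 + (0 + 0)) + (b.0 + 0 | 0 + (a.0 + (0 + 0)) + (b.a.0 + c.(0 + 0))) | —a→ v1, —b→ v1, —b→ v2, —b→ v3, —c→ v4
  v1 = 0 | deadlocked
  v2 = a.0 | —a→ v1
  v3 = b.0 + (0 + 0) | —b→ v1
  v4 = 0 + 0 | deadlocked
Partition-refinement fixed point:
  B0 = {u0}
  B1 = {u1, u4, v1, v4}
  B2 = {u2, v2}
  B3 = {u3, v3}
  B4 = {v0}
u0 ∈ B0, v0 ∈ B4 → different blocks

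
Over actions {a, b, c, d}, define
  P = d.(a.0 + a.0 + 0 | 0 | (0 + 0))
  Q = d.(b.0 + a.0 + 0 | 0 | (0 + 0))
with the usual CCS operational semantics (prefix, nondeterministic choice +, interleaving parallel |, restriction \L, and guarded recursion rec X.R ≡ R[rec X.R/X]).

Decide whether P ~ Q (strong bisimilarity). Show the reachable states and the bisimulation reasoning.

not bisimilar

Reachable graph of P (3 states):
  p0 = d.(a.0 + a.0 + 0 | 0 | (0 + 0)) → =d=> p1
  p1 = a.0 + a.0 + 0 | 0 | (0 + 0) → =a=> p2
  p2 = 0 → ·
Reachable graph of Q (3 states):
  q0 = d.(b.0 + a.0 + 0 | 0 | (0 + 0)) → =d=> q1
  q1 = b.0 + a.0 + 0 | 0 | (0 + 0) → =a=> q2, =b=> q2
  q2 = 0 → ·
Bisimilarity quotient blocks:
  B0 = {p0}
  B1 = {p1}
  B2 = {p2, q2}
  B3 = {q0}
  B4 = {q1}
p0 ∈ B0, q0 ∈ B3 → different blocks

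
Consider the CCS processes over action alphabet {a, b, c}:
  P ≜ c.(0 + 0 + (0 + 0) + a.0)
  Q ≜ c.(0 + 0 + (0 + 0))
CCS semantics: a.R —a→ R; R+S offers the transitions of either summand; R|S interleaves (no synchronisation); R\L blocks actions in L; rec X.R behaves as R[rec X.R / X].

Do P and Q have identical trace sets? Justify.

NO — witness ⟨ca⟩

Reachable graph of P (3 states):
  s0 = c.(0 + 0 + (0 + 0) + a.0) has moves ··c··> s1
  s1 = 0 + 0 + (0 + 0) + a.0 has moves ··a··> s2
  s2 = 0 has moves ∅
Reachable graph of Q (2 states):
  t0 = c.(0 + 0 + (0 + 0)) has moves ··c··> t1
  t1 = 0 + 0 + (0 + 0) has moves ∅
Trace ⟨ca⟩ through P, begin at {s0}:
  after c @ step 1: {s1}
  after a @ step 2: {s2}
  P completes σ.
Trace ⟨ca⟩ through Q, begin at {t0}:
  after c @ step 1: {t1}
  after a @ step 2: no successor for Q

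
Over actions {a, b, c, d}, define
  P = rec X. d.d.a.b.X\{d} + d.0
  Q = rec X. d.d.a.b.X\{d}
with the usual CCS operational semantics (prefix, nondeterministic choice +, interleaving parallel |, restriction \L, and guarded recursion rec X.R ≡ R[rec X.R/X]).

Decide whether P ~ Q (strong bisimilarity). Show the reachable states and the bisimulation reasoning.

P ≁ Q

P's transition system — 6 states:
  s0 = rec X. d.d.a.b.X\{d} + d.0 → ··d··> s1, ··d··> s2
  s1 = 0 → ·
  s2 = d.a.b.(rec X. d.d.a.b.X\{d} + d.0)\{d} → ··d··> s3
  s3 = a.b.(rec X. d.d.a.b.X\{d} + d.0)\{d} → ··a··> s4
  s4 = b.(rec X. d.d.a.b.X\{d} + d.0)\{d} → ··b··> s5
  s5 = (rec X. d.d.a.b.X\{d} + d.0)\{d} → ·
Q's transition system — 5 states:
  t0 = rec X. d.d.a.b.X\{d} → ··d··> t1
  t1 = d.a.b.(rec X. d.d.a.b.X\{d})\{d} → ··d··> t2
  t2 = a.b.(rec X. d.d.a.b.X\{d})\{d} → ··a··> t3
  t3 = b.(rec X. d.d.a.b.X\{d})\{d} → ··b··> t4
  t4 = (rec X. d.d.a.b.X\{d})\{d} → ·
Coarsest stable partition (strong bisimilarity classes):
  B0 = {s0}
  B1 = {s2, t1}
  B2 = {s3, t2}
  B3 = {s4, t3}
  B4 = {s1, s5, t4}
  B5 = {t0}
s0 ∈ B0, t0 ∈ B5 → different blocks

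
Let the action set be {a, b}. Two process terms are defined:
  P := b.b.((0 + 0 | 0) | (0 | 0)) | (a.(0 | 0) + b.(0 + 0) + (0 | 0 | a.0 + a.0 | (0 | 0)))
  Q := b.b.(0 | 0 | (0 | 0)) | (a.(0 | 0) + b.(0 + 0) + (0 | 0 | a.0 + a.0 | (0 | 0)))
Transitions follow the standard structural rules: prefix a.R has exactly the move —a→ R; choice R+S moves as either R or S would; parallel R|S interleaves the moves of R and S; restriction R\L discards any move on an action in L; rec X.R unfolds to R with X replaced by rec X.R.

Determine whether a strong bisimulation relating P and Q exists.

P ~ Q

LTS(P): 15 reachable states
  u0 = b.b.((0 + 0 | 0) | (0 | 0)) | (a.(0 | 0) + b.(0 + 0) + (0 | 0 | a.0 + a.0 | (0 | 0))) → --a--▸ u1, --a--▸ u2, --a--▸ u3, --b--▸ u4, --b--▸ u5
  u1 = b.b.((0 + 0 | 0) | (0 | 0)) | (0 | (0 | 0)) → --b--▸ u6
  u2 = b.b.((0 + 0 | 0) | (0 | 0)) | (0 | 0 | 0) → --b--▸ u7
  u3 = b.b.((0 + 0 | 0) | (0 | 0)) | (0 | 0) → --b--▸ u8
  u4 = b.((0 + 0 | 0) | (0 | 0)) | (a.(0 | 0) + b.(0 + 0) + (0 | 0 | a.0 + a.0 | (0 | 0))) → --a--▸ u6, --a--▸ u7, --a--▸ u8, --b--▸ u10, --b--▸ u9
  u5 = b.b.((0 + 0 | 0) | (0 | 0)) | (0 + 0) → --b--▸ u10
  u6 = b.((0 + 0 | 0) | (0 | 0)) | (0 | (0 | 0)) → --b--▸ u11
  u7 = b.((0 + 0 | 0) | (0 | 0)) | (0 | 0 | 0) → --b--▸ u12
  u8 = b.((0 + 0 | 0) | (0 | 0)) | (0 | 0) → --b--▸ u13
  u9 = (0 + 0 | 0) | (0 | 0) | (a.(0 | 0) + b.(0 + 0) + (0 | 0 | a.0 + a.0 | (0 | 0))) → --a--▸ u11, --a--▸ u12, --a--▸ u13, --b--▸ u14
  u10 = b.((0 + 0 | 0) | (0 | 0)) | (0 + 0) → --b--▸ u14
  u11 = (0 + 0 | 0) | (0 | 0) | (0 | (0 | 0)) → deadlocked
  u12 = (0 + 0 | 0) | (0 | 0) | (0 | 0 | 0) → deadlocked
  u13 = (0 + 0 | 0) | (0 | 0) | (0 | 0) → deadlocked
  u14 = (0 + 0 | 0) | (0 | 0) | (0 + 0) → deadlocked
LTS(Q): 15 reachable states
  v0 = b.b.(0 | 0 | (0 | 0)) | (a.(0 | 0) + b.(0 + 0) + (0 | 0 | a.0 + a.0 | (0 | 0))) → --a--▸ v1, --a--▸ v2, --a--▸ v3, --b--▸ v4, --b--▸ v5
  v1 = b.b.(0 | 0 | (0 | 0)) | (0 | (0 | 0)) → --b--▸ v6
  v2 = b.b.(0 | 0 | (0 | 0)) | (0 | 0 | 0) → --b--▸ v7
  v3 = b.b.(0 | 0 | (0 | 0)) | (0 | 0) → --b--▸ v8
  v4 = b.(0 | 0 | (0 | 0)) | (a.(0 | 0) + b.(0 + 0) + (0 | 0 | a.0 + a.0 | (0 | 0))) → --a--▸ v6, --a--▸ v7, --a--▸ v8, --b--▸ v10, --b--▸ v9
  v5 = b.b.(0 | 0 | (0 | 0)) | (0 + 0) → --b--▸ v10
  v6 = b.(0 | 0 | (0 | 0)) | (0 | (0 | 0)) → --b--▸ v11
  v7 = b.(0 | 0 | (0 | 0)) | (0 | 0 | 0) → --b--▸ v12
  v8 = b.(0 | 0 | (0 | 0)) | (0 | 0) → --b--▸ v13
  v9 = 0 | 0 | (0 | 0) | (a.(0 | 0) + b.(0 + 0) + (0 | 0 | a.0 + a.0 | (0 | 0))) → --a--▸ v11, --a--▸ v12, --a--▸ v13, --b--▸ v14
  v10 = b.(0 | 0 | (0 | 0)) | (0 + 0) → --b--▸ v14
  v11 = 0 | 0 | (0 | 0) | (0 | (0 | 0)) → deadlocked
  v12 = 0 | 0 | (0 | 0) | (0 | 0 | 0) → deadlocked
  v13 = 0 | 0 | (0 | 0) | (0 | 0) → deadlocked
  v14 = 0 | 0 | (0 | 0) | (0 + 0) → deadlocked
Coarsest stable partition (strong bisimilarity classes):
  B0 = {u0, v0}
  B1 = {u1, u2, u3, u5, v1, v2, v3, v5}
  B2 = {u10, u6, u7, u8, v10, v6, v7, v8}
  B3 = {u11, u12, u13, u14, v11, v12, v13, v14}
  B4 = {u4, v4}
  B5 = {u9, v9}
u0 ∈ B0, v0 ∈ B0 → same block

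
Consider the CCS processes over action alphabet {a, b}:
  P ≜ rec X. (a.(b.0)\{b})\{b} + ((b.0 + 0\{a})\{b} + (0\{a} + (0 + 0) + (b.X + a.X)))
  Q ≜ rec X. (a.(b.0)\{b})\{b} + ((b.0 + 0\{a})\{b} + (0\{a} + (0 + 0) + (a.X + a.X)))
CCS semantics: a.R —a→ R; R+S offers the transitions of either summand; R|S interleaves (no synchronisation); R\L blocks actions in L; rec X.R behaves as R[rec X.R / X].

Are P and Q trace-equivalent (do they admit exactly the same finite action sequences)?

P's transition system — 2 states:
  m0 = rec X. (a.(b.0)\{b})\{b} + ((b.0 + 0\{a})\{b} + (0\{a} + (0 + 0) + (b.X + a.X))) | =a=> m0, =a=> m1, =b=> m0
  m1 = (b.0)\{b}\{b} | ·
Q's transition system — 2 states:
  n0 = rec X. (a.(b.0)\{b})\{b} + ((b.0 + 0\{a})\{b} + (0\{a} + (0 + 0) + (a.X + a.X))) | =a=> n0, =a=> n1
  n1 = (b.0)\{b}\{b} | ·
Executing b from P (initial set {m0}):
  after b @ step 1: {m0}
  ✓ P
Executing b from Q (initial set {n0}):
  after b @ step 1: no successor for Q

trace-distinct — witness ⟨b⟩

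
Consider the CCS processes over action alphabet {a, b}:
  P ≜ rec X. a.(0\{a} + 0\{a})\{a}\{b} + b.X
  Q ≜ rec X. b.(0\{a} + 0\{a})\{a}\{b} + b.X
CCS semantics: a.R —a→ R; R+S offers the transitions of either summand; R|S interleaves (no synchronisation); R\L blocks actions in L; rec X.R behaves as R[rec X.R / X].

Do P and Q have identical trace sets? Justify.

Reachable graph of P (2 states):
  u0 = rec X. a.(0\{a} + 0\{a})\{a}\{b} + b.X has moves —a→ u1, —b→ u0
  u1 = (0\{a} + 0\{a})\{a}\{b} has moves ∅
Reachable graph of Q (2 states):
  v0 = rec X. b.(0\{a} + 0\{a})\{a}\{b} + b.X has moves —b→ v0, —b→ v1
  v1 = (0\{a} + 0\{a})\{a}\{b} has moves ∅
Trace ⟨a⟩ through P, begin at {u0}:
  step 1 (a): {u1}
  P completes σ.
Trace ⟨a⟩ through Q, begin at {v0}:
  step 1 (a): ∅ (Q stuck)

trace-distinct — witness ⟨a⟩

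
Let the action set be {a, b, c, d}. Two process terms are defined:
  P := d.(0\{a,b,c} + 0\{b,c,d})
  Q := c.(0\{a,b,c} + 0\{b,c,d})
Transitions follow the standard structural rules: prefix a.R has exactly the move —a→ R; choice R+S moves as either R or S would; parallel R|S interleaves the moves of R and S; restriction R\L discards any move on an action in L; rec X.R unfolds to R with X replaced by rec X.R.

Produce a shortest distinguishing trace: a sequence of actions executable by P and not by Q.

P's transition system — 2 states:
  s0 = d.(0\{a,b,c} + 0\{b,c,d}) has moves --d--▸ s1
  s1 = 0\{a,b,c} + 0\{b,c,d} has moves (no moves)
Q's transition system — 2 states:
  t0 = c.(0\{a,b,c} + 0\{b,c,d}) has moves --c--▸ t1
  t1 = 0\{a,b,c} + 0\{b,c,d} has moves (no moves)
Run σ = ⟨d⟩ on P: start {s0}
  [1] d ⇒ {s1}
  ✓ P
Run σ = ⟨d⟩ on Q: start {t0}
  [1] d ⇒ ∅ (Q stuck)

d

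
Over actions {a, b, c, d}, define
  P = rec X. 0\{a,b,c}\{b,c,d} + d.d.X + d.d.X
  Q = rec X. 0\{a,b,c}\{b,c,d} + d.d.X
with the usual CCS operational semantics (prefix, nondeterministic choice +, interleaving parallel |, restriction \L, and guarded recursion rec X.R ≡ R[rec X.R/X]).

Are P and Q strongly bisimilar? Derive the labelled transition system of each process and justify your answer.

P's transition system — 2 states:
  s0 = rec X. 0\{a,b,c}\{b,c,d} + d.d.X + d.d.X has moves ··d··> s1
  s1 = d.(rec X. 0\{a,b,c}\{b,c,d} + d.d.X + d.d.X) has moves ··d··> s0
Q's transition system — 2 states:
  t0 = rec X. 0\{a,b,c}\{b,c,d} + d.d.X has moves ··d··> t1
  t1 = d.(rec X. 0\{a,b,c}\{b,c,d} + d.d.X) has moves ··d··> t0
Partition-refinement fixed point:
  B0 = {s0, s1, t0, t1}
s0 ∈ B0, t0 ∈ B0 → same block

YES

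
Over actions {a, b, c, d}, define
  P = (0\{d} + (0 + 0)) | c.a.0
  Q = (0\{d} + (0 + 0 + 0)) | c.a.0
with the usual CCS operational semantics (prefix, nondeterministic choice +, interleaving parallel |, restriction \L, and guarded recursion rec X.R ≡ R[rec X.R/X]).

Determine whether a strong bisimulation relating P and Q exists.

P's transition system — 3 states:
  s0 = (0\{d} + (0 + 0)) | c.a.0 | —c→ s1
  s1 = (0\{d} + (0 + 0)) | a.0 | —a→ s2
  s2 = (0\{d} + (0 + 0)) | 0 | deadlocked
Q's transition system — 3 states:
  t0 = (0\{d} + (0 + 0 + 0)) | c.a.0 | —c→ t1
  t1 = (0\{d} + (0 + 0 + 0)) | a.0 | —a→ t2
  t2 = (0\{d} + (0 + 0 + 0)) | 0 | deadlocked
Coarsest stable partition (strong bisimilarity classes):
  B0 = {s0, t0}
  B1 = {s1, t1}
  B2 = {s2, t2}
s0 ∈ B0, t0 ∈ B0 → same block

bisimilar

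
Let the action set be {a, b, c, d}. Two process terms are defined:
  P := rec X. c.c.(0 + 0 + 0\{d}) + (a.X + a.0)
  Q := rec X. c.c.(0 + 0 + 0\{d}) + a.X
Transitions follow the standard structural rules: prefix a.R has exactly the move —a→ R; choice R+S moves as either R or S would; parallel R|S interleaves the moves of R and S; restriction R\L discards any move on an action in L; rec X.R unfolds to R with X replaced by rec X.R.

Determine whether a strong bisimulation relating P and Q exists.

P ≁ Q

Reachable graph of P (4 states):
  s0 = rec X. c.c.(0 + 0 + 0\{d}) + (a.X + a.0) ⊢ —a→ s0, —a→ s1, —c→ s2
  s1 = 0 ⊢ deadlocked
  s2 = c.(0 + 0 + 0\{d}) ⊢ —c→ s3
  s3 = 0 + 0 + 0\{d} ⊢ deadlocked
Reachable graph of Q (3 states):
  t0 = rec X. c.c.(0 + 0 + 0\{d}) + a.X ⊢ —a→ t0, —c→ t1
  t1 = c.(0 + 0 + 0\{d}) ⊢ —c→ t2
  t2 = 0 + 0 + 0\{d} ⊢ deadlocked
Partition-refinement fixed point:
  B0 = {s0}
  B1 = {s1, s3, t2}
  B2 = {s2, t1}
  B3 = {t0}
s0 ∈ B0, t0 ∈ B3 → different blocks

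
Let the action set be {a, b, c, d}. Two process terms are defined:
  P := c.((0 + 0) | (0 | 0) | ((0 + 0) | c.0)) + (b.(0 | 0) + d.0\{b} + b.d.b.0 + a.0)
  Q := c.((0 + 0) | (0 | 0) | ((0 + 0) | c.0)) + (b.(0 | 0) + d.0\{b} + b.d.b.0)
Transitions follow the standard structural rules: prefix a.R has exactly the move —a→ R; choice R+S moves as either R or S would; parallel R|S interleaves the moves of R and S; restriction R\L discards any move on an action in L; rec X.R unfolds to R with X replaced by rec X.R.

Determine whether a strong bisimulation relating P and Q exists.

Reachable graph of P (8 states):
  u0 = c.((0 + 0) | (0 | 0) | ((0 + 0) | c.0)) + (b.(0 | 0) + d.0\{b} + b.d.b.0 + a.0) has moves ··a··> u1, ··b··> u2, ··b··> u3, ··c··> u4, ··d··> u5
  u1 = 0 has moves stopped
  u2 = 0 | 0 has moves stopped
  u3 = d.b.0 has moves ··d··> u6
  u4 = (0 + 0) | (0 | 0) | ((0 + 0) | c.0) has moves ··c··> u7
  u5 = 0\{b} has moves stopped
  u6 = b.0 has moves ··b··> u1
  u7 = (0 + 0) | (0 | 0) | ((0 + 0) | 0) has moves stopped
Reachable graph of Q (8 states):
  v0 = c.((0 + 0) | (0 | 0) | ((0 + 0) | c.0)) + (b.(0 | 0) + d.0\{b} + b.d.b.0) has moves ··b··> v1, ··b··> v2, ··c··> v3, ··d··> v4
  v1 = 0 | 0 has moves stopped
  v2 = d.b.0 has moves ··d··> v5
  v3 = (0 + 0) | (0 | 0) | ((0 + 0) | c.0) has moves ··c··> v6
  v4 = 0\{b} has moves stopped
  v5 = b.0 has moves ··b··> v7
  v6 = (0 + 0) | (0 | 0) | ((0 + 0) | 0) has moves stopped
  v7 = 0 has moves stopped
Coarsest stable partition (strong bisimilarity classes):
  B0 = {u0}
  B1 = {u1, u2, u5, u7, v1, v4, v6, v7}
  B2 = {u3, v2}
  B3 = {u6, v5}
  B4 = {u4, v3}
  B5 = {v0}
u0 ∈ B0, v0 ∈ B5 → different blocks

not bisimilar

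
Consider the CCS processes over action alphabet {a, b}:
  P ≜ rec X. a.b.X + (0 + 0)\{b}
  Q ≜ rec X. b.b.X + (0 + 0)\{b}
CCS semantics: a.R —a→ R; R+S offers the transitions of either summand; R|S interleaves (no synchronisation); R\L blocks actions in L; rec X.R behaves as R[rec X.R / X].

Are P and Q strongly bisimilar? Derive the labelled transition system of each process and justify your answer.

Reachable graph of P (2 states):
  s0 = rec X. a.b.X + (0 + 0)\{b} :: =a=> s1
  s1 = b.(rec X. a.b.X + (0 + 0)\{b}) :: =b=> s0
Reachable graph of Q (2 states):
  t0 = rec X. b.b.X + (0 + 0)\{b} :: =b=> t1
  t1 = b.(rec X. b.b.X + (0 + 0)\{b}) :: =b=> t0
Coarsest stable partition (strong bisimilarity classes):
  B0 = {s0}
  B1 = {s1}
  B2 = {t0, t1}
s0 ∈ B0, t0 ∈ B2 → different blocks

P ≁ Q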